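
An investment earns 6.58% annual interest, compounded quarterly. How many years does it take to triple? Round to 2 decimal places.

16.83 years

(1 + 0.01645)^(4t) = 3.
4t = ln 3 / ln(1 + 0.01645) ≈ 1.0986/0.0163162 ≈ 67.3328.
t ≈ 16.8332.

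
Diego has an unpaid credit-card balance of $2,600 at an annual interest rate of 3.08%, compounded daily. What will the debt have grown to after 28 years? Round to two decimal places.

$6,158.76

Growth factor = (1 + 0.0308/365)^10220 ≈ 2.368752904.
A ≈ 2,600 × 2.368752904 ≈ 6,158.7576.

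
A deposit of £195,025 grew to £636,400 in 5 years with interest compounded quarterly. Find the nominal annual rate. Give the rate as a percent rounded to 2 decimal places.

(1 + r/4)^20 = 636,400/195,025 = 3.26317.
1 + r/4 = 3.26317^(1/20) ≈ 1.060918, so r/4 ≈ 0.0609184.
r ≈ 4·0.0609184 = 24.36737%.

24.37%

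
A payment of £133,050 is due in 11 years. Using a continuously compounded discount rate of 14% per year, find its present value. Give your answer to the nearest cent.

P = A·e^(−rt) = 133,050·e^(−1.54).
e^(−1.54) ≈ 0.214381101427, so P ≈ 28,523.4055.

£28,523.41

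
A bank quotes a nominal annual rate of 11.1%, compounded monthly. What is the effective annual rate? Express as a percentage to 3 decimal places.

11.682%

One year is 12 periods at 0.00925 each: (1 + 0.00925)^12 ≈ 1.116825.
EAR = 1.116825 − 1 ≈ 11.68249%.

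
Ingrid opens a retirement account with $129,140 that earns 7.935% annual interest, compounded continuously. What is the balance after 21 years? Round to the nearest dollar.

A = P·e^(rt) = 129,140·e^(0.07935·21) = 129,140·e^1.66635.
e^1.66635 ≈ 5.29281372739, so A ≈ 683,513.9648.

$683,514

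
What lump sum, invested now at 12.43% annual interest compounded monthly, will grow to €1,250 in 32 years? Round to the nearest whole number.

Growth factor = (1 + 0.1243/12)^384 ≈ 52.30753898.
P = 1,250/52.30753898 ≈ 23.8971.

€24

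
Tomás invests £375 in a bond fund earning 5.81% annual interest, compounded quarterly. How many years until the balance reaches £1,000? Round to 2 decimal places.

17.00 years

(1 + 0.014525)^(4t) = 1,000/375 = 2.6667.
4t·ln(1 + 0.014525) = ln(2.6667); 4t = 0.98083/0.0144205 ≈ 68.0162.
t ≈ 17.0041 years.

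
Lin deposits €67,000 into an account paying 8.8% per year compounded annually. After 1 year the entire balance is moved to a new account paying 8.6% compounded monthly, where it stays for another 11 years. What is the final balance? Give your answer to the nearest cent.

€187,103.15

Phase 1: 67,000·(1 + 0.088)^1 ≈ 72,896.0000.
Phase 2: 72,896.0000·(1 + 0.086/12)^132 ≈ 187,103.1453.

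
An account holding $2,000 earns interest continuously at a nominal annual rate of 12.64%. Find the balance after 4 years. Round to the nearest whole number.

$3,316

A = P·e^(rt) = 2,000·e^(0.1264·4) = 2,000·e^0.5056.
e^0.5056 ≈ 1.65798001, so A ≈ 3,315.9600.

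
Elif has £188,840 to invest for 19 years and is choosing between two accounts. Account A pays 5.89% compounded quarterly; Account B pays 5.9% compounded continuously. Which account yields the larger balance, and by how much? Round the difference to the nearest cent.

A: (1 + 0.014725)^76 ≈ 3.03721393537, so 188,840 × 3.03721393537 ≈ 573,547.4796.
B: e^(0.059·19) = e^1.121 ≈ 3.06792059043, so 188,840 × 3.06792059043 ≈ 579,346.1243.
Difference ≈ 5,798.6447 in favor of B.

Account B, by £5,798.64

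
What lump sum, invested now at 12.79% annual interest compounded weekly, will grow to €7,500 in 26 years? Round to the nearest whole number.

Periodic rate = 12.79%/52 = 0.00245962; 1352 periods.
P = 7,500/(1 + 0.1279/52)^1352 ≈ 7,500/27.69680576 ≈ 270.7893.

€271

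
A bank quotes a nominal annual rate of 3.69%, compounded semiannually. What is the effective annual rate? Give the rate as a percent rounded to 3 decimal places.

3.724%

One year is 2 periods at 0.01845 each: (1 + 0.01845)^2 ≈ 1.03724.
EAR = 1.03724 − 1 ≈ 3.72404%.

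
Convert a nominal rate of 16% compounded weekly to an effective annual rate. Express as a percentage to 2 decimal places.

EAR = (1 + 16%/52)^52 − 1 = (1 + 0.00307692)^52 − 1.
(1 + 0.00307692)^52 ≈ 1.173223, so EAR ≈ 17.32226%.

17.32%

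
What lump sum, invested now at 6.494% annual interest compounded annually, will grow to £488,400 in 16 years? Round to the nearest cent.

£178,473.37

Growth factor = (1 + 0.06494)^16 ≈ 2.73654274758.
P = 488,400/2.73654274758 ≈ 178,473.3677.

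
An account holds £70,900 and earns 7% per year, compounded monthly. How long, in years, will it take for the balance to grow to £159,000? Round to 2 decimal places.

11.57 years

(1 + 0.00583333)^(12t) = 159,000/70,900 = 2.2426.
12t·ln(1 + 0.00583333) = ln(2.2426); 12t = 0.80763/0.00581639 ≈ 138.8549.
t ≈ 11.5712 years.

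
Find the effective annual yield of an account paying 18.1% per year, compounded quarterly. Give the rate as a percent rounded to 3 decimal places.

EAR = (1 + 18.1%/4)^4 − 1 = (1 + 0.04525)^4 − 1.
(1 + 0.04525)^4 ≈ 1.19366, so EAR ≈ 19.36602%.

19.366%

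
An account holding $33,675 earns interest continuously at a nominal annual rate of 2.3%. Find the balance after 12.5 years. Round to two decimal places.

$44,891.83

A = P·e^(rt) = 33,675·e^(0.023·12.5) = 33,675·e^0.2875.
e^0.2875 ≈ 1.3330905922, so A ≈ 44,891.8257.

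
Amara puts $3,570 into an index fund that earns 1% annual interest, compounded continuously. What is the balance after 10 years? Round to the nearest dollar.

$3,945

A = P·e^(rt) = 3,570·e^(0.01·10) = 3,570·e^0.1.
e^0.1 ≈ 1.105170918, so A ≈ 3,945.4602.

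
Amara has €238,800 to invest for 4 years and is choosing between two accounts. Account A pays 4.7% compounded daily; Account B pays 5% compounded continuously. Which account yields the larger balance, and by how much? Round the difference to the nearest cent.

Account B, by €3,482.62

A: (1 + 0.047/365)^1460 ≈ 1.20681890905, so 238,800 × 1.20681890905 ≈ 288,188.3555.
B: e^(0.05·4) = e^0.2 ≈ 1.22140275816, so 238,800 × 1.22140275816 ≈ 291,670.9786.
Difference ≈ 3,482.6232 in favor of B.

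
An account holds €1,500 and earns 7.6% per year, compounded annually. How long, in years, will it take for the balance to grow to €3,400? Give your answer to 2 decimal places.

(1 + 0.076)^t = 3,400/1,500 = 2.2667.
t·ln(1 + 0.076) = ln(2.2667); t = 0.81831/0.0732505 ≈ 11.1714.

11.17 years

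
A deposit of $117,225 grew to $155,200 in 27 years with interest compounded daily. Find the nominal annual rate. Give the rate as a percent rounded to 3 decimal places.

1.039%

The 9855-period growth factor is 155,200/117,225 = 1.32395.
r/365 = 1.32395^(1/9855) − 1 ≈ 0.0000284752, so r ≈ 365·0.0000284752 = 1.03935%.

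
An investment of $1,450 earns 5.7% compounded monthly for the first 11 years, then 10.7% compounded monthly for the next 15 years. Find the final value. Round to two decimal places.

After 11 years at 5.7%: 1,450 × 1.8692094245 ≈ 2,710.3537.
Then 15 years at 10.7%: 2,710.3537 × 4.9425758813 ≈ 13,396.1287.

$13,396.13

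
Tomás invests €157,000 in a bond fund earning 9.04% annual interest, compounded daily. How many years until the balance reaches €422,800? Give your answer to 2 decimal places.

10.96 years

(1 + 0.000247671)^(365t) = 422,800/157,000 = 2.693.
365t·ln(1 + 0.000247671) = ln(2.693); 365t = 0.99065/0.000247641 ≈ 4000.3682.
t ≈ 10.9599 years.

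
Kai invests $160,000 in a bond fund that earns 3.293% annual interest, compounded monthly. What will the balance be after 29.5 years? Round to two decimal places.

Periodic rate = 3.293%/12 = 0.00274417; periods = 12·29.5 = 354.
A = 160,000·(1 + 0.03293/12)^354 ≈ 160,000·2.63822025416 ≈ 422,115.2407.

$422,115.24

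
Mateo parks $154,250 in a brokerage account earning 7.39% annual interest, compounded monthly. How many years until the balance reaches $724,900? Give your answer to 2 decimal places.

21.00 years

(1 + 0.00615833)^(12t) = 724,900/154,250 = 4.6995.
12t·ln(1 + 0.00615833) = ln(4.6995); 12t = 1.5475/0.00613945 ≈ 252.0518.
t ≈ 21.0043 years.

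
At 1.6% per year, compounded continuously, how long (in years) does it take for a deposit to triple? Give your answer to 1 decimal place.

e^(0.016t) = 3, so 0.016t = ln 3 ≈ 1.0986.
t ≈ 1.0986/0.016 ≈ 68.6633.

68.7 years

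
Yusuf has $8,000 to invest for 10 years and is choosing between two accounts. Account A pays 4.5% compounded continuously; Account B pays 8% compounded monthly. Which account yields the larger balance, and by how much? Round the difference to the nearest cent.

Account B, by $5,210.62

A: e^(0.045·10) = e^0.45 ≈ 1.5683121855, so 8,000 × 1.5683121855 ≈ 12,546.4975.
B: (1 + 0.08/12)^120 ≈ 2.2196402345, so 8,000 × 2.2196402345 ≈ 17,757.1219.
Difference ≈ 5,210.6244 in favor of B.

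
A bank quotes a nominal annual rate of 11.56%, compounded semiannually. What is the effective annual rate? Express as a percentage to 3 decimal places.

11.894%

EAR = (1 + 11.56%/2)^2 − 1 = (1 + 0.0578)^2 − 1.
(1 + 0.0578)^2 ≈ 1.118941, so EAR ≈ 11.89408%.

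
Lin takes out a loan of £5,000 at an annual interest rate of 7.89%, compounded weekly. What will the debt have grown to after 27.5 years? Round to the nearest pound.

£43,709

Growth factor = (1 + 0.0789/52)^1430 ≈ 8.741707826.
A ≈ 5,000 × 8.741707826 ≈ 43,708.5391.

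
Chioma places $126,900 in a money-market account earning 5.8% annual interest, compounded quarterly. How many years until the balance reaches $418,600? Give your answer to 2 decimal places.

We need (1 + 0.0145)^(4t) = 3.2987, so 4t = ln 3.2987 / ln 1.0145 ≈ 82.9068.
t ≈ 82.9068/4 = 20.7267 years.

20.73 years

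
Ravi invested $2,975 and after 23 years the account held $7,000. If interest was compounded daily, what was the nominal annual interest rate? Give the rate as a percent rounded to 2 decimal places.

(1 + r/365)^8395 = 7,000/2,975 = 2.35294.
1 + r/365 = 2.35294^(1/8395) ≈ 1.000102, so r/365 ≈ 0.000101931.
r ≈ 365·0.000101931 = 3.72048%.

3.72%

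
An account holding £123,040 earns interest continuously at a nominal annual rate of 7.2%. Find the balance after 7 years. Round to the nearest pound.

A = P·e^(rt) = 123,040·e^(0.072·7) = 123,040·e^0.504.
e^0.504 ≈ 1.65532936316, so A ≈ 203,671.7248.

£203,672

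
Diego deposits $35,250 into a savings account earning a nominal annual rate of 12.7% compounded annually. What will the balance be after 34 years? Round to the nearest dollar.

$2,053,867

Growth factor = (1 + 0.127)^34 ≈ 58.26572376851.
A ≈ 35,250 × 58.26572376851 ≈ 2,053,866.7628.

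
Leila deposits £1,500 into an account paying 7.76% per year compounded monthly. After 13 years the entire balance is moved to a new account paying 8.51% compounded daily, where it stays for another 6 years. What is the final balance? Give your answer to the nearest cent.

Phase 1: 1,500·(1 + 0.0776/12)^156 ≈ 4,100.1244.
Phase 2: 4,100.1244·(1 + 0.0851/365)^2190 ≈ 6,831.5924.

£6,831.59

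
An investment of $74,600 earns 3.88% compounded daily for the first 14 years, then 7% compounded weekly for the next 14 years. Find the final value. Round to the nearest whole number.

$341,946

After 14 years at 3.88%: 74,600 × 1.72145718131 ≈ 128,420.7057.
Then 14 years at 7%: 128,420.7057 × 2.66270087974 ≈ 341,945.9261.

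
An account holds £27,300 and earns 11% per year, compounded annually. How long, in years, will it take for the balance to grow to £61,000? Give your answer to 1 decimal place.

7.7 years

We need (1 + 0.11)^t = 2.2344, so t = ln 2.2344 / ln 1.11 ≈ 7.7040.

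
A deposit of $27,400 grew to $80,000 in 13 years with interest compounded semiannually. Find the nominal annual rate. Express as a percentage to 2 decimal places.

8.41%

The 26-period growth factor is 80,000/27,400 = 2.91971.
r/2 = 2.91971^(1/26) − 1 ≈ 0.0420719, so r ≈ 2·0.0420719 = 8.41437%.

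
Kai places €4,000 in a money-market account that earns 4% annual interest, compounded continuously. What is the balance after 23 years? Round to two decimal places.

€10,037.16

A = P·e^(rt) = 4,000·e^(0.04·23) = 4,000·e^0.92.
e^0.92 ≈ 2.5092903899, so A ≈ 10,037.1616.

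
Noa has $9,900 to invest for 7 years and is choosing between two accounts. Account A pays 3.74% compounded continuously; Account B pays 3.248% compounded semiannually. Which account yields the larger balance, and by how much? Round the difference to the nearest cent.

Account A, by $458.13

A: e^(0.0374·7) = e^0.2618 ≈ 1.2992666631, so 9,900 × 1.2992666631 ≈ 12,862.7400.
B: (1 + 0.01624)^14 ≈ 1.2529911142, so 9,900 × 1.2529911142 ≈ 12,404.6120.
Difference ≈ 458.1279 in favor of A.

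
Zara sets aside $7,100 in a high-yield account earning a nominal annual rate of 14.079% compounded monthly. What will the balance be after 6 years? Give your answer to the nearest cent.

$16,443.29

Periodic rate = 14.079%/12 = 0.0117325; periods = 12·6 = 72.
A = 7,100·(1 + 0.0117325)^72 ≈ 7,100·2.3159569374 ≈ 16,443.2943.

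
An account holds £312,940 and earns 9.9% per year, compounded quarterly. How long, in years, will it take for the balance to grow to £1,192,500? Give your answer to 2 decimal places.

(1 + 0.02475)^(4t) = 1,192,500/312,940 = 3.8106.
4t·ln(1 + 0.02475) = ln(3.8106); 4t = 1.3378/0.0244487 ≈ 54.7185.
t ≈ 13.6796 years.

13.68 years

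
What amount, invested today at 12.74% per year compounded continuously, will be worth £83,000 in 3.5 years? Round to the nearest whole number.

£53,141

P = A·e^(−rt) = 83,000·e^(−0.4459).
e^(−0.4459) ≈ 0.64024779364, so P ≈ 53,140.5669.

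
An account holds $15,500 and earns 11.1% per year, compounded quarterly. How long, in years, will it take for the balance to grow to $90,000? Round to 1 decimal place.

We need (1 + 0.02775)^(4t) = 5.8065, so 4t = ln 5.8065 / ln 1.02775 ≈ 64.2618.
t ≈ 64.2618/4 = 16.0654 years.

16.1 years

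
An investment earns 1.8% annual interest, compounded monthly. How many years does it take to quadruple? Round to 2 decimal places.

(1 + 0.0015)^(12t) = 4.
12t = ln 4 / ln(1 + 0.0015) ≈ 1.3863/0.00149888 ≈ 924.8892.
t ≈ 77.0741.

77.07 years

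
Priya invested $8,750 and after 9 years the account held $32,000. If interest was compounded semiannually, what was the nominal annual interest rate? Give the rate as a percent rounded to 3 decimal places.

14.939%

(1 + r/2)^18 = 32,000/8,750 = 3.65714.
1 + r/2 = 3.65714^(1/18) ≈ 1.074696, so r/2 ≈ 0.0746961.
r ≈ 2·0.0746961 = 14.93921%.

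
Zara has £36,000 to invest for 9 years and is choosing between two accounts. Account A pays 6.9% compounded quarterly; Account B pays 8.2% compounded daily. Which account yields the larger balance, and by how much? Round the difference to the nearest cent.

Account B, by £8,662.10

A: (1 + 0.01725)^36 ≈ 1.850960483, so 36,000 × 1.850960483 ≈ 66,634.5774.
B: (1 + 0.082/365)^3285 ≈ 2.0915744627, so 36,000 × 2.0915744627 ≈ 75,296.6807.
Difference ≈ 8,662.1033 in favor of B.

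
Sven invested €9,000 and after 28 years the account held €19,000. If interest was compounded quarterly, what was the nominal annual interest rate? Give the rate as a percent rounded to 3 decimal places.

(1 + r/4)^112 = 19,000/9,000 = 2.11111.
1 + r/4 = 2.11111^(1/112) ≈ 1.006694, so r/4 ≈ 0.00669386.
r ≈ 4·0.00669386 = 2.67754%.

2.678%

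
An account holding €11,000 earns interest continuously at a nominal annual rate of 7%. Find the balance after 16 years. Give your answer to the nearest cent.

A = P·e^(rt) = 11,000·e^(0.07·16) = 11,000·e^1.12.
e^1.12 ≈ 3.0648542033, so A ≈ 33,713.3962.

€33,713.40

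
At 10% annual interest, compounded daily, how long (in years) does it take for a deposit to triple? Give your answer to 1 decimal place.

11.0 years

(1 + 0.000273973)^(365t) = 3.
365t = ln 3 / ln(1 + 0.000273973) ≈ 1.0986/0.000273935 ≈ 4010.4841.
t ≈ 10.9876.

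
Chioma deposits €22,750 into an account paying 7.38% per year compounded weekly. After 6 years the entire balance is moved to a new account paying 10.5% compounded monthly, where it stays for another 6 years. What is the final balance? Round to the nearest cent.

€66,308.03

Phase 1: 22,750·(1 + 0.0738/52)^312 ≈ 35,412.0170.
Phase 2: 35,412.0170·(1 + 0.00875)^72 ≈ 66,308.0262.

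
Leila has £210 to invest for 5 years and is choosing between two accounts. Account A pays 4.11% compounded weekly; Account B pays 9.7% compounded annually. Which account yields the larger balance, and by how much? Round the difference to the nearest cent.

A: (1 + 0.0411/52)^260 ≈ 1.2280393, so 210 × 1.2280393 ≈ 257.8883.
B: (1 + 0.097)^5 ≈ 1.58866796, so 210 × 1.58866796 ≈ 333.6203.
Difference ≈ 75.7320 in favor of B.

Account B, by £75.73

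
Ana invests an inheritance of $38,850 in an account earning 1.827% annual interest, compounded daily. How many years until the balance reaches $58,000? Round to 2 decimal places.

(1 + 0.0000500548)^(365t) = 58,000/38,850 = 1.4929.
365t·ln(1 + 0.0000500548) = ln(1.4929); 365t = 0.40073/5.00535e-05 ≈ 8006.1254.
t ≈ 21.9346 years.

21.93 years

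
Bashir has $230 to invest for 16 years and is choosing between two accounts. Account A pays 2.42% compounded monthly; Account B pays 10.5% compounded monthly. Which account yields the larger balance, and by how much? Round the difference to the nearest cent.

A: (1 + 0.0242/12)^192 ≈ 1.47227688, so 230 × 1.47227688 ≈ 338.6237.
B: (1 + 0.00875)^192 ≈ 5.326490591, so 230 × 5.326490591 ≈ 1,225.0928.
Difference ≈ 886.4692 in favor of B.

Account B, by $886.47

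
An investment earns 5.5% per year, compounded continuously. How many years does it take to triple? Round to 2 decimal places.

19.97 years

e^(0.055t) = 3, so 0.055t = ln 3 ≈ 1.0986.
t ≈ 1.0986/0.055 ≈ 19.9748.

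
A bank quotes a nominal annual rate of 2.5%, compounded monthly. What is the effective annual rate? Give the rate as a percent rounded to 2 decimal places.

2.53%

EAR = (1 + 2.5%/12)^12 − 1 = (1 + 0.00208333)^12 − 1.
(1 + 0.00208333)^12 ≈ 1.025288, so EAR ≈ 2.52885%.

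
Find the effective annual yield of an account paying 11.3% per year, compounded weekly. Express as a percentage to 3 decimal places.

11.949%

One year is 52 periods at 0.00217308 each: (1 + 0.00217308)^52 ≈ 1.119495.
EAR = 1.119495 − 1 ≈ 11.94947%.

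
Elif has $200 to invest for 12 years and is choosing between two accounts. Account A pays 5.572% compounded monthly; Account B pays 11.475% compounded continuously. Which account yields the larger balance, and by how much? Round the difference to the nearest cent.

Account B, by $402.89

A: (1 + 0.05572/12)^144 ≈ 1.94856349, so 200 × 1.94856349 ≈ 389.7127.
B: e^(0.11475·12) = e^1.377 ≈ 3.96299479, so 200 × 3.96299479 ≈ 792.5990.
Difference ≈ 402.8863 in favor of B.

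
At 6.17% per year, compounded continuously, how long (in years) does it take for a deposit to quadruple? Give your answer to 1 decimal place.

e^(0.0617t) = 4, so 0.0617t = ln 4 ≈ 1.3863.
t ≈ 1.3863/0.0617 ≈ 22.4683.

22.5 years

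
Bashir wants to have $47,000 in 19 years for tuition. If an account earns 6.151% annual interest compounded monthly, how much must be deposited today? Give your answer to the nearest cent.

Growth factor = (1 + 0.06151/12)^228 ≈ 3.208183667.
P = 47,000/3.208183667 ≈ 14,650.0341.

$14,650.03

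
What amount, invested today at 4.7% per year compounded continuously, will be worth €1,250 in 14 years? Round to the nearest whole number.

€647

P = A·e^(−rt) = 1,250·e^(−0.658).
e^(−0.658) ≈ 0.5178860716, so P ≈ 647.3576.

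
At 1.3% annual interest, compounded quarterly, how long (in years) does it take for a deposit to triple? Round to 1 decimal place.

84.6 years

(1 + 0.00325)^(4t) = 3.
4t = ln 3 / ln(1 + 0.00325) ≈ 1.0986/0.00324473 ≈ 338.5836.
t ≈ 84.6459.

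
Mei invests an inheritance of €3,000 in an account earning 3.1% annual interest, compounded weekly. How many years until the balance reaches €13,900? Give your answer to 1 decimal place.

49.5 years

We need (1 + 0.000596154)^(52t) = 4.6333, so 52t = ln 4.6333 / ln 1.000596 ≈ 2572.7143.
t ≈ 2572.7143/52 = 49.4753 years.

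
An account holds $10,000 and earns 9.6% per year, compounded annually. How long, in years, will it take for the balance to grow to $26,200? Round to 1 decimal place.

10.5 years

(1 + 0.096)^t = 26,200/10,000 = 2.62.
t·ln(1 + 0.096) = ln(2.62); t = 0.96317/0.0916672 ≈ 10.5073.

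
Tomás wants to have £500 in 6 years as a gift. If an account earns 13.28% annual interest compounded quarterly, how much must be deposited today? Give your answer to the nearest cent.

£228.32

Growth factor = (1 + 0.0332)^24 ≈ 2.18990634.
P = 500/2.18990634 ≈ 228.3203.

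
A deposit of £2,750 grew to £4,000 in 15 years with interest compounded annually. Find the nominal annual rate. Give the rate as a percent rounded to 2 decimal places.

The 15-period growth factor is 4,000/2,750 = 1.45455.
r = 1.45455^(1/15) − 1 ≈ 0.0252942, i.e. 2.52942%.

2.53%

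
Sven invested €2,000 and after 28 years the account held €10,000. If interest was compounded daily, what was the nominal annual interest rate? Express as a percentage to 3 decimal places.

5.748%

The 10220-period growth factor is 10,000/2,000 = 5.
r/365 = 5^(1/10220) − 1 ≈ 0.000157492, so r ≈ 365·0.000157492 = 5.74845%.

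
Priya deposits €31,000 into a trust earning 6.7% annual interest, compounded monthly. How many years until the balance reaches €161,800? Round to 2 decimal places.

24.73 years

(1 + 0.00558333)^(12t) = 161,800/31,000 = 5.2194.
12t·ln(1 + 0.00558333) = ln(5.2194); 12t = 1.6524/0.0055678 ≈ 296.7730.
t ≈ 24.7311 years.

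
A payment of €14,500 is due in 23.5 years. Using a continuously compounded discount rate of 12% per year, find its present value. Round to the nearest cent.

€864.29

P = A·e^(−rt) = 14,500·e^(−2.82).
e^(−2.82) ≈ 0.059605942709, so P ≈ 864.2862.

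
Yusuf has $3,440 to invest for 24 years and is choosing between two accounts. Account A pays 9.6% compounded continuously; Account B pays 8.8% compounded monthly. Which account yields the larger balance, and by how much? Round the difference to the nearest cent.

Account A, by $6,236.21

A: e^(0.096·24) = e^2.304 ≈ 10.014159085, so 3,440 × 10.014159085 ≈ 34,448.7073.
B: (1 + 0.088/12)^288 ≈ 8.2013079901, so 3,440 × 8.2013079901 ≈ 28,212.4995.
Difference ≈ 6,236.2078 in favor of A.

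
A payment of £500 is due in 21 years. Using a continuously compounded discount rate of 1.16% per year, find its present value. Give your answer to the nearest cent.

P = A·e^(−rt) = 500·e^(−0.2436).
e^(−0.2436) ≈ 0.783801092, so P ≈ 391.9005.

£391.90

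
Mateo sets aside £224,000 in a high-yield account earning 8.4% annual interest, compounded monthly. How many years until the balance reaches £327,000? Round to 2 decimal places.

4.52 years

(1 + 0.007)^(12t) = 327,000/224,000 = 1.4598.
12t·ln(1 + 0.007) = ln(1.4598); 12t = 0.37831/0.00697561 ≈ 54.2338.
t ≈ 4.5195 years.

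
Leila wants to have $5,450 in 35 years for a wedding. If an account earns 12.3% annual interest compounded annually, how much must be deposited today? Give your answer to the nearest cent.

$94.00

Growth factor = (1 + 0.123)^35 ≈ 57.98177004.
P = 5,450/57.98177004 ≈ 93.9951.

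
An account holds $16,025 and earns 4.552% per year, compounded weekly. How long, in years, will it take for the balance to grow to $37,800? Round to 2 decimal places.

(1 + 0.000875385)^(52t) = 37,800/16,025 = 2.3588.
52t·ln(1 + 0.000875385) = ln(2.3588); 52t = 0.85816/0.000875002 ≈ 980.7514.
t ≈ 18.8606 years.

18.86 years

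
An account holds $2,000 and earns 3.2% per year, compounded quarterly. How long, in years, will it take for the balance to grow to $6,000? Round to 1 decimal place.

(1 + 0.008)^(4t) = 6,000/2,000 = 3.
4t·ln(1 + 0.008) = ln(3); 4t = 1.0986/0.00796817 ≈ 137.8751.
t ≈ 34.4688 years.

34.5 years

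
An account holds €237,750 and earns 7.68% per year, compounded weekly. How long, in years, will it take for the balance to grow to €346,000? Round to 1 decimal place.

4.9 years

(1 + 0.00147692)^(52t) = 346,000/237,750 = 1.4553.
52t·ln(1 + 0.00147692) = ln(1.4553); 52t = 0.37522/0.00147583 ≈ 254.2421.
t ≈ 4.8893 years.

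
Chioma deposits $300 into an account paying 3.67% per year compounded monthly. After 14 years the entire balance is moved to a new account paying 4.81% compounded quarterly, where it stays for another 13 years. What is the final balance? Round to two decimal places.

After 14 years at 3.67%: 300 × 1.67032115 ≈ 501.0963.
Then 13 years at 4.81%: 501.0963 × 1.86184932 ≈ 932.9659.

$932.97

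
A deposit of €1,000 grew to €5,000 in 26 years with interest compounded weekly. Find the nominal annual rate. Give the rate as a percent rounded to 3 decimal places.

6.194%

The 1352-period growth factor is 5,000/1,000 = 5.
r/52 = 5^(1/1352) − 1 ≈ 0.00119112, so r ≈ 52·0.00119112 = 6.19383%.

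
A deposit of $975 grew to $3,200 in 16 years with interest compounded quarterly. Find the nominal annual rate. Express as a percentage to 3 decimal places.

(1 + r/4)^64 = 3,200/975 = 3.28205.
1 + r/4 = 3.28205^(1/64) ≈ 1.018743, so r/4 ≈ 0.0187433.
r ≈ 4·0.0187433 = 7.49733%.

7.497%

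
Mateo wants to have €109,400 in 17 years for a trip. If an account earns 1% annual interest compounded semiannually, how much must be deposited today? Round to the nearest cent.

€92,336.04

Periodic rate = 1%/2 = 0.005; 34 periods.
P = 109,400/(1 + 0.005)^34 ≈ 109,400/1.18480287599 ≈ 92,336.0351.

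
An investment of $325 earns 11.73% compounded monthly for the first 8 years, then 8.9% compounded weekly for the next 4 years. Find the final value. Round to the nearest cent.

$1,180.11

Phase 1: 325·(1 + 0.009775)^96 ≈ 826.8873.
Phase 2: 826.8873·(1 + 0.089/52)^208 ≈ 1,180.1114.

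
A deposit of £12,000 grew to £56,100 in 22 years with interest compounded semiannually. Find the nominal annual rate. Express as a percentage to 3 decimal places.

7.134%

(1 + r/2)^44 = 56,100/12,000 = 4.675.
1 + r/2 = 4.675^(1/44) ≈ 1.035672, so r/2 ≈ 0.0356722.
r ≈ 2·0.0356722 = 7.13444%.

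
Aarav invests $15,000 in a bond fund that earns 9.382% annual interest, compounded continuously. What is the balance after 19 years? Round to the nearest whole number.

A = P·e^(rt) = 15,000·e^(0.09382·19) = 15,000·e^1.78258.
e^1.78258 ≈ 5.9451752009, so A ≈ 89,177.6280.

$89,178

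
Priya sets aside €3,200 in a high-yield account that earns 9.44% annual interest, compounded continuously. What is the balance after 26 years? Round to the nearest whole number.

€37,246

A = P·e^(rt) = 3,200·e^(0.0944·26) = 3,200·e^2.4544.
e^2.4544 ≈ 11.639447785, so A ≈ 37,246.2329.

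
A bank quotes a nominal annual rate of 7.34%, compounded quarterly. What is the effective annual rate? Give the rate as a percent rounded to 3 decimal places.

7.545%

One year is 4 periods at 0.01835 each: (1 + 0.01835)^4 ≈ 1.075445.
EAR = 1.075445 − 1 ≈ 7.54452%.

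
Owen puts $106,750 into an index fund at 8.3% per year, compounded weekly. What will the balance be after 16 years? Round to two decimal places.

$402,393.69

Growth factor = (1 + 0.083/52)^832 ≈ 3.76949590487.
A ≈ 106,750 × 3.76949590487 ≈ 402,393.6878.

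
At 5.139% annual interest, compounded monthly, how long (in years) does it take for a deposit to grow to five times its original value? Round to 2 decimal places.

31.39 years

(1 + 0.0042825)^(12t) = 5.
12t = ln 5 / ln(1 + 0.0042825) ≈ 1.6094/0.00427336 ≈ 376.6215.
t ≈ 31.3851.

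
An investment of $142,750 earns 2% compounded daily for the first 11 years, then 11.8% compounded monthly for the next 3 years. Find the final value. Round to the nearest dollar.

$252,992

After 11 years at 2%: 142,750 × 1.24606922029 ≈ 177,876.3812.
Then 3 years at 11.8%: 177,876.3812 × 1.42229366631 ≈ 252,992.4504.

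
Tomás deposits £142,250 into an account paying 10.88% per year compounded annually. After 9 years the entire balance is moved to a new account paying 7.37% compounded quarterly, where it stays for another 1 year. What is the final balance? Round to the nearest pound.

£387,657

After 9 years at 10.88%: 142,250 × 2.53325527356 ≈ 360,355.5627.
Then 1 years at 7.37%: 360,355.5627 × 1.07576201872 ≈ 387,656.8275.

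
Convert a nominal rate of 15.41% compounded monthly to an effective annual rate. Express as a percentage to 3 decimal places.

One year is 12 periods at 0.0128417 each: (1 + 0.0128417)^12 ≈ 1.165464.
EAR = 1.165464 − 1 ≈ 16.54636%.

16.546%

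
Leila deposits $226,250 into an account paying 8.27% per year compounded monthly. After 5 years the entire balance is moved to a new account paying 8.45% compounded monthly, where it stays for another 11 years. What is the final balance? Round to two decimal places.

After 5 years at 8.27%: 226,250 × 1.50995773545 ≈ 341,627.9376.
Then 11 years at 8.45%: 341,627.9376 × 2.52500405292 ≈ 862,611.9271.

$862,611.93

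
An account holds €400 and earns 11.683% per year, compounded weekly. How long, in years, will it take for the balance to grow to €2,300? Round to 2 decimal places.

14.99 years

We need (1 + 0.00224673)^(52t) = 5.75, so 52t = ln 5.75 / ln 1.002247 ≈ 779.4277.
t ≈ 779.4277/52 = 14.9890 years.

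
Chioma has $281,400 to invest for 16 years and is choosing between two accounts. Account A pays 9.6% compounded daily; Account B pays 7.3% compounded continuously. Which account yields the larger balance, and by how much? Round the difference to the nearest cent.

A: (1 + 0.096/365)^5840 ≈ 4.645030975866, so 281,400 × 4.645030975866 ≈ 1,307,111.7166.
B: e^(0.073·16) = e^1.168 ≈ 3.21555509294, so 281,400 × 3.21555509294 ≈ 904,857.2032.
Difference ≈ 402,254.5135 in favor of A.

Account A, by $402,254.51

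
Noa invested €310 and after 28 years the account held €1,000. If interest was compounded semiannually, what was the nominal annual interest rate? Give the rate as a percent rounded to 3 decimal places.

4.227%

(1 + r/2)^56 = 1,000/310 = 3.22581.
1 + r/2 = 3.22581^(1/56) ≈ 1.021134, so r/2 ≈ 0.0211342.
r ≈ 2·0.0211342 = 4.22684%.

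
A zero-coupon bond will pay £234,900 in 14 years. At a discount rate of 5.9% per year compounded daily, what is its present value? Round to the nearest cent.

£102,845.37

Growth factor = (1 + 0.059/365)^5110 ≈ 2.28401132066.
P = 234,900/2.28401132066 ≈ 102,845.3747.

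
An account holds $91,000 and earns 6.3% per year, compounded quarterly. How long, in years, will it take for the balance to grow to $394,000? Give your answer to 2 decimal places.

23.44 years

(1 + 0.01575)^(4t) = 394,000/91,000 = 4.3297.
4t·ln(1 + 0.01575) = ln(4.3297); 4t = 1.4655/0.0156273 ≈ 93.7779.
t ≈ 23.4445 years.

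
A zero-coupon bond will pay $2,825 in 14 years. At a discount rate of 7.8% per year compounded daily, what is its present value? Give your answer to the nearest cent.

Periodic rate = 7.8%/365 = 0.000213699; 5110 periods.
P = 2,825/(1 + 0.078/365)^5110 ≈ 2,825/2.979880912 ≈ 948.0245.

$948.02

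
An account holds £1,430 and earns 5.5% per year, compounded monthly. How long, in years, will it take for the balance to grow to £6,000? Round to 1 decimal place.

26.1 years

We need (1 + 0.00458333)^(12t) = 4.1958, so 12t = ln 4.1958 / ln 1.004583 ≈ 313.6078.
t ≈ 313.6078/12 = 26.1340 years.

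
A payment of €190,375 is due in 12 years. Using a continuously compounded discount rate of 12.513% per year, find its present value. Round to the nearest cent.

P = A·e^(−rt) = 190,375·e^(−1.50156).
e^(−1.50156) ≈ 0.222782348462, so P ≈ 42,412.1896.

€42,412.19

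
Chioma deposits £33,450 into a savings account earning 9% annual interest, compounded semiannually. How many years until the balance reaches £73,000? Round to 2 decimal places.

8.86 years

(1 + 0.045)^(2t) = 73,000/33,450 = 2.1824.
2t·ln(1 + 0.045) = ln(2.1824); 2t = 0.78041/0.0440169 ≈ 17.7297.
t ≈ 8.8649 years.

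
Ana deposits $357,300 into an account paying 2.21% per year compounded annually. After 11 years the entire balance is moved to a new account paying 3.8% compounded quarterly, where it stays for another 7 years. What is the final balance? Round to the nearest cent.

Phase 1: 357,300·(1 + 0.0221)^11 ≈ 454,422.9821.
Phase 2: 454,422.9821·(1 + 0.0095)^28 ≈ 592,157.6431.

$592,157.64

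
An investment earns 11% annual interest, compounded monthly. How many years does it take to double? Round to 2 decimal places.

6.33 years

(1 + 0.00916667)^(12t) = 2.
12t = ln 2 / ln(1 + 0.00916667) ≈ 0.69315/0.00912491 ≈ 75.9621.
t ≈ 6.3302.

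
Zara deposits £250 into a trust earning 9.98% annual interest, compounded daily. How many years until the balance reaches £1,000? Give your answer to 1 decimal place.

(1 + 0.000273425)^(365t) = 1,000/250 = 4.
365t·ln(1 + 0.000273425) = ln(4); 365t = 1.3863/0.000273387 ≈ 5070.8078.
t ≈ 13.8926 years.

13.9 years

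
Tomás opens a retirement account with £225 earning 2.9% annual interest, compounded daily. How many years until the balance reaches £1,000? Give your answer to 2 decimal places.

(1 + 0.0000794521)^(365t) = 1,000/225 = 4.4444.
365t·ln(1 + 0.0000794521) = ln(4.4444); 365t = 1.4917/7.94489e-05 ≈ 18775.0227.
t ≈ 51.4384 years.

51.44 years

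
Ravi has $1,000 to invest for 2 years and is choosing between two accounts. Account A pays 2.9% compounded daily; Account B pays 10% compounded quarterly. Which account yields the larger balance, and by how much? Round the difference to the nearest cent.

A: (1 + 0.029/365)^730 ≈ 1.059712554, so 1,000 × 1.059712554 ≈ 1,059.7126.
B: (1 + 0.025)^8 ≈ 1.218402898, so 1,000 × 1.218402898 ≈ 1,218.4029.
Difference ≈ 158.6903 in favor of B.

Account B, by $158.69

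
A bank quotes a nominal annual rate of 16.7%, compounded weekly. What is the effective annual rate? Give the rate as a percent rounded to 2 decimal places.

18.14%

One year is 52 periods at 0.00321154 each: (1 + 0.00321154)^52 ≈ 1.181438.
EAR = 1.181438 − 1 ≈ 18.14381%.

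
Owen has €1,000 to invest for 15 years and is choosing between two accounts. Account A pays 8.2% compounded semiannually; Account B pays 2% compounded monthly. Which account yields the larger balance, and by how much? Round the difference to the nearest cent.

Account A growth factor: (1 + 0.041)^30 ≈ 3.338273272; balance ≈ 3,338.2733.
Account B growth factor: (1 + 0.02/12)^180 ≈ 1.349521759; balance ≈ 1,349.5218.
Account A is larger by 1,988.7515.

Account A, by €1,988.75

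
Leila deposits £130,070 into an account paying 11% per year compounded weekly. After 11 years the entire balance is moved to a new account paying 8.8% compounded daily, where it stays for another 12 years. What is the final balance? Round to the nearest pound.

After 11 years at 11%: 130,070 × 3.349201617523 ≈ 435,630.6544.
Then 12 years at 8.8%: 435,630.6544 × 2.874482683332 ≈ 1,252,212.7724.

£1,252,213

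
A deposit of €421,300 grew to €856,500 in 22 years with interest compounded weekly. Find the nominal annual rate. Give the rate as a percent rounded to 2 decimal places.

3.23%

The 1144-period growth factor is 856,500/421,300 = 2.03299.
r/52 = 2.03299^(1/1144) − 1 ≈ 0.000620393, so r ≈ 52·0.000620393 = 3.22604%.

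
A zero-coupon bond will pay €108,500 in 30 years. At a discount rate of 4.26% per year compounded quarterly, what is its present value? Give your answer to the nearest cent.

€30,432.39

Growth factor = (1 + 0.01065)^120 ≈ 3.56527997557.
P = 108,500/3.56527997557 ≈ 30,432.3926.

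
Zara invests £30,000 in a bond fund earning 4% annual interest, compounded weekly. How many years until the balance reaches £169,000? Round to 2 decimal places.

We need (1 + 0.000769231)^(52t) = 5.6333, so 52t = ln 5.6333 / ln 1.000769 ≈ 2248.1760.
t ≈ 2248.1760/52 = 43.2342 years.

43.23 years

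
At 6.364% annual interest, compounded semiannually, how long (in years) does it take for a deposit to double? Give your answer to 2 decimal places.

(1 + 0.03182)^(2t) = 2.
2t = ln 2 / ln(1 + 0.03182) ≈ 0.69315/0.0313242 ≈ 22.1281.
t ≈ 11.0641.

11.06 years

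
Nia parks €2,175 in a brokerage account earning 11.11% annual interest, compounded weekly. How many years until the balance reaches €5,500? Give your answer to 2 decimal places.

We need (1 + 0.00213654)^(52t) = 2.5287, so 52t = ln 2.5287 / ln 1.002137 ≈ 434.6798.
t ≈ 434.6798/52 = 8.3592 years.

8.36 years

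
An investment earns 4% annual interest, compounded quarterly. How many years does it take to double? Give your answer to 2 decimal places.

(1 + 0.01)^(4t) = 2.
4t = ln 2 / ln(1 + 0.01) ≈ 0.69315/0.00995033 ≈ 69.6607.
t ≈ 17.4152.

17.42 years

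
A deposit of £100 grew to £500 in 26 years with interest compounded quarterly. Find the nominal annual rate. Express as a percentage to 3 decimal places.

(1 + r/4)^104 = 500/100 = 5.
1 + r/4 = 5^(1/104) ≈ 1.015596, so r/4 ≈ 0.0155957.
r ≈ 4·0.0155957 = 6.23829%.

6.238%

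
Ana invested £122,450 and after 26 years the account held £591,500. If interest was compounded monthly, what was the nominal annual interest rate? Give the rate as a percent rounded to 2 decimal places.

(1 + r/12)^312 = 591,500/122,450 = 4.83054.
1 + r/12 = 4.83054^(1/312) ≈ 1.005061, so r/12 ≈ 0.00506071.
r ≈ 12·0.00506071 = 6.07285%.

6.07%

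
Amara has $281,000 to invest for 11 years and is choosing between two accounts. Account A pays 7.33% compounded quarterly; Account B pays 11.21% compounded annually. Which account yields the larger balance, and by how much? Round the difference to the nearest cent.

Account B, by $279,497.35

Account A growth factor: (1 + 0.018325)^44 ≈ 2.22331940606; balance ≈ 624,752.7531.
Account B growth factor: (1 + 0.1121)^11 ≈ 3.21797190601; balance ≈ 904,250.1056.
Account B is larger by 279,497.3525.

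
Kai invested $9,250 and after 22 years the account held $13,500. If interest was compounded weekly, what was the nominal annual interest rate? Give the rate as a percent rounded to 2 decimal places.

1.72%

(1 + r/52)^1144 = 13,500/9,250 = 1.45946.
1 + r/52 = 1.45946^(1/1144) ≈ 1.000331, so r/52 ≈ 0.000330532.
r ≈ 52·0.000330532 = 1.71877%.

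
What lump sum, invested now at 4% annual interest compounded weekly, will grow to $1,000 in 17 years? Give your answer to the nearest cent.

$506.75

Growth factor = (1 + 0.04/52)^884 ≈ 1.97336182.
P = 1,000/1.97336182 ≈ 506.7494.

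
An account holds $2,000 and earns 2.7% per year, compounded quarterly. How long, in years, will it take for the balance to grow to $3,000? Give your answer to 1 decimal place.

15.1 years

(1 + 0.00675)^(4t) = 3,000/2,000 = 1.5.
4t·ln(1 + 0.00675) = ln(1.5); 4t = 0.40547/0.00672732 ≈ 60.2714.
t ≈ 15.0679 years.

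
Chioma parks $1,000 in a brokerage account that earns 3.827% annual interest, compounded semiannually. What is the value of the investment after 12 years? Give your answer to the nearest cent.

$1,576.02

Growth factor = (1 + 0.019135)^24 ≈ 1.576018105.
A ≈ 1,000 × 1.576018105 ≈ 1,576.0181.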